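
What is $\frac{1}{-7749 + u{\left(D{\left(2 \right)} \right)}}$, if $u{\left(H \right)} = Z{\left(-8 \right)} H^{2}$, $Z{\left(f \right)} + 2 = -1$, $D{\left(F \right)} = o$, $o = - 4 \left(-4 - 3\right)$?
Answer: $- \frac{1}{10101} \approx -9.9 \cdot 10^{-5}$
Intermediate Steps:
$o = 28$ ($o = \left(-4\right) \left(-7\right) = 28$)
$D{\left(F \right)} = 28$
$Z{\left(f \right)} = -3$ ($Z{\left(f \right)} = -2 - 1 = -3$)
$u{\left(H \right)} = - 3 H^{2}$
$\frac{1}{-7749 + u{\left(D{\left(2 \right)} \right)}} = \frac{1}{-7749 - 3 \cdot 28^{2}} = \frac{1}{-7749 - 2352} = \frac{1}{-10101} = - \frac{1}{10101}$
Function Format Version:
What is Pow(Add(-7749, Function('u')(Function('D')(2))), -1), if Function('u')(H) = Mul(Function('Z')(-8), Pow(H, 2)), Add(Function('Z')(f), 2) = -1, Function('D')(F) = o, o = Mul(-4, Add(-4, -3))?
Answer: Rational(-1, 10101) ≈ -9.9000e-5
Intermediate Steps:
o = 28 (o = Mul(-4, -7) = 28)
Function('D')(F) = 28
Function('Z')(f) = -3 (Function('Z')(f) = Add(-2, -1) = -3)
Function('u')(H) = Mul(-3, Pow(H, 2))
Pow(Add(-7749, Function('u')(Function('D')(2))), -1) = Pow(Add(-7749, Mul(-3, Pow(28, 2))), -1) = Pow(Add(-7749, Mul(-3, 784)), -1) = Pow(Add(-7749, -2352), -1) = Pow(-10101, -1) = Rational(-1, 10101)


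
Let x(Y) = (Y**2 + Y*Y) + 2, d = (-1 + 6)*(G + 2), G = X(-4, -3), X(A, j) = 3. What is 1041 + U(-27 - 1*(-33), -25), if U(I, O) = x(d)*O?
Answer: -30259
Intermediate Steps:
G = 3
d = 25 (d = (-1 + 6)*(3 + 2) = 5*5 = 25)
x(Y) = 2 + 2*Y**2 (x(Y) = (Y**2 + Y**2) + 2 = 2*Y**2 + 2 = 2 + 2*Y**2)
U(I, O) = 1252*O (U(I, O) = (2 + 2*25**2)*O = (2 + 2*625)*O = (2 + 1250)*O = 1252*O)
1041 + U(-27 - 1*(-33), -25) = 1041 + 1252*(-25) = 1041 - 31300 = -30259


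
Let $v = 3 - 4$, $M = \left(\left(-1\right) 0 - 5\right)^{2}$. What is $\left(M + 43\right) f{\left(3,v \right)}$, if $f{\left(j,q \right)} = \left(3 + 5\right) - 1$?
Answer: $476$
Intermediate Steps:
$M = 25$ ($M = \left(0 - 5\right)^{2} = \left(-5\right)^{2} = 25$)
$v = -1$
$f{\left(j,q \right)} = 7$ ($f{\left(j,q \right)} = 8 - 1 = 7$)
$\left(M + 43\right) f{\left(3,v \right)} = \left(25 + 43\right) 7 = 68 \cdot 7 = 476$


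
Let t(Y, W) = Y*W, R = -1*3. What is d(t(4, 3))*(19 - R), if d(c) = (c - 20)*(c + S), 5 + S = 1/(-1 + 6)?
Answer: -6336/5 ≈ -1267.2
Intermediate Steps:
S = -24/5 (S = -5 + 1/(-1 + 6) = -5 + 1/5 = -24/5 ≈ -4.8000)
R = -3
t(Y, W) = W*Y
d(c) = (-20 + c)*(-24/5 + c) (d(c) = (c - 20)*(c - 24/5) = (-20 + c)*(-24/5 + c))
d(t(4, 3))*(19 - R) = (96 + (3*4)**2 - 372*4/5)*(19 - 1*(-3)) = (96 + 12**2 - 124/5*12)*(19 + 3) = (96 + 144 - 1488/5)*22 = -288/5*22 = -6336/5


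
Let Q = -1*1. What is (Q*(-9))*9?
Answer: 81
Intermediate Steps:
Q = -1
(Q*(-9))*9 = -1*(-9)*9 = 9*9 = 81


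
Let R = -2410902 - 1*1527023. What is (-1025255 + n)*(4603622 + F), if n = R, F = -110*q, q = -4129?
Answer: -25102831362160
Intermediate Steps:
F = 454190 (F = -110*(-4129) = 454190)
R = -3937925 (R = -2410902 - 1527023 = -3937925)
n = -3937925
(-1025255 + n)*(4603622 + F) = (-1025255 - 3937925)*(4603622 + 454190) = -4963180*5057812 = -25102831362160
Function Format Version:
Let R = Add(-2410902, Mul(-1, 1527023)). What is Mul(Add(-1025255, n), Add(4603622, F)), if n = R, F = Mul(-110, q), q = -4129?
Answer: -25102831362160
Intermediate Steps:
F = 454190 (F = Mul(-110, -4129) = 454190)
R = -3937925 (R = Add(-2410902, -1527023) = -3937925)
n = -3937925
Mul(Add(-1025255, n), Add(4603622, F)) = Mul(Add(-1025255, -3937925), Add(4603622, 454190)) = Mul(-4963180, 5057812) = -25102831362160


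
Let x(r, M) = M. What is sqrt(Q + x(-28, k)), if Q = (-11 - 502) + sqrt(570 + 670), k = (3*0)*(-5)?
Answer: sqrt(-513 + 2*sqrt(310)) ≈ 21.858*I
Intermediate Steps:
k = 0 (k = 0*(-5) = 0)
Q = -513 + 2*sqrt(310) (Q = -513 + sqrt(1240) = -513 + 2*sqrt(310) ≈ -477.79)
sqrt(Q + x(-28, k)) = sqrt((-513 + 2*sqrt(310)) + 0) = sqrt(-513 + 2*sqrt(310))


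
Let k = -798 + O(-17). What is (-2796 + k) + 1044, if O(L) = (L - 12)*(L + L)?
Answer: -1564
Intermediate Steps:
O(L) = 2*L*(-12 + L) (O(L) = (-12 + L)*(2*L) = 2*L*(-12 + L))
k = 188 (k = -798 + 2*(-17)*(-12 - 17) = -798 + 2*(-17)*(-29) = -798 + 986 = 188)
(-2796 + k) + 1044 = (-2796 + 188) + 1044 = -2608 + 1044 = -1564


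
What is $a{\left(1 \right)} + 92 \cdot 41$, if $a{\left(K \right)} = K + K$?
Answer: $3774$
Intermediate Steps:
$a{\left(K \right)} = 2 K$
$a{\left(1 \right)} + 92 \cdot 41 = 2 \cdot 1 + 92 \cdot 41 = 2 + 3772 = 3774$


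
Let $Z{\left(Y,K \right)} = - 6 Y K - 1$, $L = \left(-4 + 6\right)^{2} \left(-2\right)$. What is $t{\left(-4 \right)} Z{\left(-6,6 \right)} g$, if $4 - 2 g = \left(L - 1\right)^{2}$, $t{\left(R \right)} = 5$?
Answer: $- \frac{82775}{2} \approx -41388.0$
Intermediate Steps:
$L = -8$ ($L = 2^{2} \left(-2\right) = 4 \left(-2\right) = -8$)
$Z{\left(Y,K \right)} = -1 - 6 K Y$ ($Z{\left(Y,K \right)} = - 6 K Y - 1 = -1 - 6 K Y$)
$g = - \frac{77}{2}$ ($g = 2 - \frac{\left(-8 - 1\right)^{2}}{2} = 2 - \frac{\left(-9\right)^{2}}{2} = 2 - \frac{81}{2} = - \frac{77}{2} \approx -38.5$)
$t{\left(-4 \right)} Z{\left(-6,6 \right)} g = 5 \left(-1 - 36 \left(-6\right)\right) \left(- \frac{77}{2}\right) = 5 \left(-1 + 216\right) \left(- \frac{77}{2}\right) = 5 \cdot 215 \left(- \frac{77}{2}\right) = 1075 \left(- \frac{77}{2}\right) = - \frac{82775}{2}$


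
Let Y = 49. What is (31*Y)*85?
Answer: 129115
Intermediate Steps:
(31*Y)*85 = (31*49)*85 = 1519*85 = 129115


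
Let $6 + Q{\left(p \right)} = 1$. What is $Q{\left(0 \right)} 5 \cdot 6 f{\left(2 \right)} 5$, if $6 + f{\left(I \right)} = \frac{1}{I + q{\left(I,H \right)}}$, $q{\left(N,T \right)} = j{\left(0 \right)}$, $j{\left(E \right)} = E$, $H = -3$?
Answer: $4125$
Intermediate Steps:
$q{\left(N,T \right)} = 0$
$Q{\left(p \right)} = -5$ ($Q{\left(p \right)} = -6 + 1 = -5$)
$f{\left(I \right)} = -6 + \frac{1}{I}$ ($f{\left(I \right)} = -6 + \frac{1}{I + 0} = -6 + \frac{1}{I}$)
$Q{\left(0 \right)} 5 \cdot 6 f{\left(2 \right)} 5 = \left(-5\right) 5 \cdot 6 \left(-6 + \frac{1}{2}\right) 5 = \left(-25\right) 6 \left(-6 + \frac{1}{2}\right) 5 = \left(-150\right) \left(- \frac{11}{2}\right) 5 = 825 \cdot 5 = 4125$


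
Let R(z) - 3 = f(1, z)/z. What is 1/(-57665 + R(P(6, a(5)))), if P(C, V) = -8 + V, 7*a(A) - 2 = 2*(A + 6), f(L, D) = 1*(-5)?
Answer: -32/1845149 ≈ -1.7343e-5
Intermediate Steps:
f(L, D) = -5
a(A) = 2 + 2*A/7 (a(A) = 2/7 + (2*(A + 6))/7 = 2/7 + (2*(6 + A))/7 = 2/7 + (12 + 2*A)/7 = 2/7 + (12/7 + 2*A/7) = 2 + 2*A/7)
R(z) = 3 - 5/z
1/(-57665 + R(P(6, a(5)))) = 1/(-57665 + (3 - 5/(-8 + (2 + (2/7)*5)))) = 1/(-57665 + (3 - 5/(-8 + (2 + 10/7)))) = 1/(-57665 + (3 - 5/(-8 + 24/7))) = 1/(-57665 + (3 - 5/(-32/7))) = 1/(-57665 + (3 - 5*(-7/32))) = 1/(-57665 + (3 + 35/32)) = 1/(-57665 + 131/32) = 1/(-1845149/32) = -32/1845149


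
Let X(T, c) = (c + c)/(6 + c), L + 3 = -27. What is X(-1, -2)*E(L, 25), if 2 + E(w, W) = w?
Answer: 32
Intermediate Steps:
L = -30 (L = -3 - 27 = -30)
E(w, W) = -2 + w
X(T, c) = 2*c/(6 + c) (X(T, c) = (2*c)/(6 + c) = 2*c/(6 + c))
X(-1, -2)*E(L, 25) = (2*(-2)/(6 - 2))*(-2 - 30) = (2*(-2)/4)*(-32) = (2*(-2)*(1/4))*(-32) = -1*(-32) = 32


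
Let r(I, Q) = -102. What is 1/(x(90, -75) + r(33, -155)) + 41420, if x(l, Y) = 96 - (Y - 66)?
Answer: 5591701/135 ≈ 41420.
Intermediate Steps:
x(l, Y) = 162 - Y (x(l, Y) = 96 - (-66 + Y) = 96 + (66 - Y) = 162 - Y)
1/(x(90, -75) + r(33, -155)) + 41420 = 1/((162 - 1*(-75)) - 102) + 41420 = 1/((162 + 75) - 102) + 41420 = 1/(237 - 102) + 41420 = 1/135 + 41420 = 5591701/135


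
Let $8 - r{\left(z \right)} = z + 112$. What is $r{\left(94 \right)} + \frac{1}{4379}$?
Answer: $- \frac{867041}{4379} \approx -198.0$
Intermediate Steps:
$r{\left(z \right)} = -104 - z$ ($r{\left(z \right)} = 8 - \left(z + 112\right) = 8 - \left(112 + z\right) = -104 - z$)
$r{\left(94 \right)} + \frac{1}{4379} = \left(-104 - 94\right) + \frac{1}{4379} = -198 + \frac{1}{4379} = - \frac{867041}{4379}$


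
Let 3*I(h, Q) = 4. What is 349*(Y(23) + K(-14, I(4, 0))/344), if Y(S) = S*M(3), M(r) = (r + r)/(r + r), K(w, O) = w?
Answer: 1378201/172 ≈ 8012.8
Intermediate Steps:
I(h, Q) = 4/3 (I(h, Q) = (⅓)*4 = 4/3)
M(r) = 1 (M(r) = (2*r)/((2*r)) = (2*r)*(1/(2*r)) = 1)
Y(S) = S (Y(S) = S*1 = S)
349*(Y(23) + K(-14, I(4, 0))/344) = 349*(23 - 14/344) = 349*(23 - 14*1/344) = 349*(23 - 7/172) = 349*(3949/172) = 1378201/172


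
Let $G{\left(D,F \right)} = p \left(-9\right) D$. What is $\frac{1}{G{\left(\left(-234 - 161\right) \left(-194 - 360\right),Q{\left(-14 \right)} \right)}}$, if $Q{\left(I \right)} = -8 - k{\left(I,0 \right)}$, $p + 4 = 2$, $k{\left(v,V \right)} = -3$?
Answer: $\frac{1}{3938940} \approx 2.5388 \cdot 10^{-7}$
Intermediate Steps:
$p = -2$ ($p = -4 + 2 = -2$)
$Q{\left(I \right)} = -5$ ($Q{\left(I \right)} = -8 - -3 = -8 + 3 = -5$)
$G{\left(D,F \right)} = 18 D$ ($G{\left(D,F \right)} = \left(-2\right) \left(-9\right) D = 18 D$)
$\frac{1}{G{\left(\left(-234 - 161\right) \left(-194 - 360\right),Q{\left(-14 \right)} \right)}} = \frac{1}{18 \left(-234 - 161\right) \left(-194 - 360\right)} = \frac{1}{18 \left(\left(-395\right) \left(-554\right)\right)} = \frac{1}{18 \cdot 218830} = \frac{1}{3938940}$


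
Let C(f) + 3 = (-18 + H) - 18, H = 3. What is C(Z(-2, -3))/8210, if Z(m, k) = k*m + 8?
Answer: -18/4105 ≈ -0.0043849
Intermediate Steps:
Z(m, k) = 8 + k*m
C(f) = -36 (C(f) = -3 + ((-18 + 3) - 18) = -3 + (-15 - 18) = -3 - 33 = -36)
C(Z(-2, -3))/8210 = -36/8210 = -36*1/8210 = -18/4105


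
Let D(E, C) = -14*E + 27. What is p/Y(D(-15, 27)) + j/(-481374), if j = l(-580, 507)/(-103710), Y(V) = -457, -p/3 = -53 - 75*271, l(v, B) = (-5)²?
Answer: -610402174359787/4562989395156 ≈ -133.77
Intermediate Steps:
l(v, B) = 25
D(E, C) = 27 - 14*E
p = 61134 (p = -3*(-53 - 75*271) = -3*(-53 - 20325) = -3*(-20378) = 61134)
j = -5/20742 (j = 25/(-103710) = 25*(-1/103710) = -5/20742 ≈ -0.00024106)
p/Y(D(-15, 27)) + j/(-481374) = 61134/(-457) - 5/20742/(-481374) = 61134*(-1/457) - 5/20742*(-1/481374) = -61134/457 + 5/9984659508 = -610402174359787/4562989395156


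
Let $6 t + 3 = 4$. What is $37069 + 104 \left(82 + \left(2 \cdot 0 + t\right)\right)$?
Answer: $\frac{136843}{3} \approx 45614.0$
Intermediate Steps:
$t = \frac{1}{6}$ ($t = - \frac{1}{2} + \frac{1}{6} \cdot 4 = - \frac{1}{2} + \frac{2}{3} = \frac{1}{6} \approx 0.16667$)
$37069 + 104 \left(82 + \left(2 \cdot 0 + t\right)\right) = 37069 + 104 \left(82 + \left(2 \cdot 0 + \frac{1}{6}\right)\right) = 37069 + 104 \left(82 + \left(0 + \frac{1}{6}\right)\right) = 37069 + 104 \left(82 + \frac{1}{6}\right) = 37069 + 104 \cdot \frac{493}{6} = 37069 + \frac{25636}{3} = \frac{136843}{3}$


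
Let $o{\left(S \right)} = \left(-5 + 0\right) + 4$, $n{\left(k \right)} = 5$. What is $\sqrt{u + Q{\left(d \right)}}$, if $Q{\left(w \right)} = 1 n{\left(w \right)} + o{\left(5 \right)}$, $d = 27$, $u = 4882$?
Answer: $\sqrt{4886} \approx 69.9$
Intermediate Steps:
$o{\left(S \right)} = -1$ ($o{\left(S \right)} = -5 + 4 = -1$)
$Q{\left(w \right)} = 4$ ($Q{\left(w \right)} = 1 \cdot 5 - 1 = 5 - 1 = 4$)
$\sqrt{u + Q{\left(d \right)}} = \sqrt{4882 + 4} = \sqrt{4886}$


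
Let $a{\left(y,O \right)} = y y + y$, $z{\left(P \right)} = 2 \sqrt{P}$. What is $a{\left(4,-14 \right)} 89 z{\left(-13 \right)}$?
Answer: $3560 i \sqrt{13} \approx 12836.0 i$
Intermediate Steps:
$a{\left(y,O \right)} = y + y^{2}$ ($a{\left(y,O \right)} = y^{2} + y = y + y^{2}$)
$a{\left(4,-14 \right)} 89 z{\left(-13 \right)} = 4 \left(1 + 4\right) 89 \cdot 2 \sqrt{-13} = 4 \cdot 5 \cdot 89 \cdot 2 i \sqrt{13} = 20 \cdot 89 \cdot 2 i \sqrt{13} = 1780 \cdot 2 i \sqrt{13} = 3560 i \sqrt{13}$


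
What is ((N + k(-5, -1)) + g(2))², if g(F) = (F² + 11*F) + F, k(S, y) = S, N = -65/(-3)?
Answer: 17956/9 ≈ 1995.1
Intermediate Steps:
N = 65/3 (N = -65*(-⅓) = 65/3 ≈ 21.667)
g(F) = F² + 12*F
((N + k(-5, -1)) + g(2))² = ((65/3 - 5) + 2*(12 + 2))² = (50/3 + 2*14)² = (50/3 + 28)² = (134/3)² = 17956/9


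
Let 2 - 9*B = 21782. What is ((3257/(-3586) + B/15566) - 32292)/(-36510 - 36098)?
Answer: 901294176987/2026477517504 ≈ 0.44476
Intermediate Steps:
B = -2420 (B = 2/9 - ⅑*21782 = 2/9 - 21782/9 = -2420)
((3257/(-3586) + B/15566) - 32292)/(-36510 - 36098) = ((3257/(-3586) - 2420/15566) - 32292)/(-36510 - 36098) = ((3257*(-1/3586) - 2420*1/15566) - 32292)/(-72608) = ((-3257/3586 - 1210/7783) - 32292)*(-1/72608) = (-29688291/27909838 - 32292)*(-1/72608) = -901294176987/27909838*(-1/72608) = 901294176987/2026477517504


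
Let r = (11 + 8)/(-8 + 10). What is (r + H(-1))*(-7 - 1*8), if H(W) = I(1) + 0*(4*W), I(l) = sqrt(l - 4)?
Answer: -285/2 - 15*I*sqrt(3) ≈ -142.5 - 25.981*I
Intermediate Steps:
I(l) = sqrt(-4 + l)
H(W) = I*sqrt(3) (H(W) = sqrt(-4 + 1) + 0*(4*W) = sqrt(-3) + 0 = I*sqrt(3) + 0 = I*sqrt(3))
r = 19/2 ≈ 9.5000
(r + H(-1))*(-7 - 1*8) = (19/2 + I*sqrt(3))*(-7 - 1*8) = (19/2 + I*sqrt(3))*(-7 - 8) = (19/2 + I*sqrt(3))*(-15) = -285/2 - 15*I*sqrt(3)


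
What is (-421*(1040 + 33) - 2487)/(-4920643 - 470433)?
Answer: 113555/1347769 ≈ 0.084254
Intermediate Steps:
(-421*(1040 + 33) - 2487)/(-4920643 - 470433) = (-421*1073 - 2487)/(-5391076) = (-451733 - 2487)*(-1/5391076) = -454220*(-1/5391076) = 113555/1347769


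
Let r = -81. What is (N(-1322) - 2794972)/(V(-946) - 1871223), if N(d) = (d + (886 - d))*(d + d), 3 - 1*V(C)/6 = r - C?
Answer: 5137556/1876395 ≈ 2.7380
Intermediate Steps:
V(C) = 504 + 6*C (V(C) = 18 - 6*(-81 - C) = 18 + (486 + 6*C) = 504 + 6*C)
N(d) = 1772*d (N(d) = 886*(2*d) = 1772*d)
(N(-1322) - 2794972)/(V(-946) - 1871223) = (1772*(-1322) - 2794972)/((504 + 6*(-946)) - 1871223) = (-2342584 - 2794972)/((504 - 5676) - 1871223) = -5137556/(-5172 - 1871223) = -5137556/(-1876395) = -5137556*(-1/1876395) = 5137556/1876395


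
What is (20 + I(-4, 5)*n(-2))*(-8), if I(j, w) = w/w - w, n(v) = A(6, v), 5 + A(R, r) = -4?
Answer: -448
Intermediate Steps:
A(R, r) = -9 (A(R, r) = -5 - 4 = -9)
n(v) = -9
I(j, w) = 1 - w
(20 + I(-4, 5)*n(-2))*(-8) = (20 + (1 - 1*5)*(-9))*(-8) = (20 + (1 - 5)*(-9))*(-8) = (20 - 4*(-9))*(-8) = (20 + 36)*(-8) = 56*(-8) = -448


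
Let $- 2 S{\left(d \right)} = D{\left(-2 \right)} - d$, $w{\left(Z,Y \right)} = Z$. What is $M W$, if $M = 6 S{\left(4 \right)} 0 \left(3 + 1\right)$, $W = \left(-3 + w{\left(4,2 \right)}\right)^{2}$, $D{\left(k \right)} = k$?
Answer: $0$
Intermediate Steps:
$S{\left(d \right)} = 1 + \frac{d}{2}$ ($S{\left(d \right)} = - \frac{-2 - d}{2} = 1 + \frac{d}{2}$)
$W = 1$ ($W = \left(-3 + 4\right)^{2} = 1^{2} = 1$)
$M = 0$ ($M = 6 \left(1 + \frac{1}{2} \cdot 4\right) 0 \left(3 + 1\right) = 6 \left(1 + 2\right) 0 \cdot 4 = 6 \cdot 3 \cdot 0 = 18 \cdot 0 = 0$)
$M W = 0 \cdot 1 = 0$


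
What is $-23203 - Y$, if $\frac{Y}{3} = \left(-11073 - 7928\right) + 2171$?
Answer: $27287$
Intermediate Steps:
$Y = -50490$ ($Y = 3 \left(\left(-11073 - 7928\right) + 2171\right) = 3 \left(-19001 + 2171\right) = 3 \left(-16830\right) = -50490$)
$-23203 - Y = -23203 - -50490 = -23203 + 50490 = 27287$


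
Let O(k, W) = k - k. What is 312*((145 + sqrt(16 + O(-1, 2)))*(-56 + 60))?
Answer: 185952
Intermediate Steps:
O(k, W) = 0
312*((145 + sqrt(16 + O(-1, 2)))*(-56 + 60)) = 312*((145 + sqrt(16 + 0))*(-56 + 60)) = 312*((145 + sqrt(16))*4) = 312*((145 + 4)*4) = 312*(149*4) = 312*596 = 185952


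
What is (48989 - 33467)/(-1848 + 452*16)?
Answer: 7761/2692 ≈ 2.8830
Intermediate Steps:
(48989 - 33467)/(-1848 + 452*16) = 15522/(-1848 + 7232) = 15522/5384 = 15522*(1/5384) = 7761/2692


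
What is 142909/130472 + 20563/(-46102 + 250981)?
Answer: 31961948747/26730972888 ≈ 1.1957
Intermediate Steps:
142909/130472 + 20563/(-46102 + 250981) = 142909*(1/130472) + 20563/204879 = 142909/130472 + 20563*(1/204879) = 142909/130472 + 20563/204879 = 31961948747/26730972888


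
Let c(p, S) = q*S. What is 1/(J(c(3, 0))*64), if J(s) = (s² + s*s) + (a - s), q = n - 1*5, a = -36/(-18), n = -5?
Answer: 1/128 ≈ 0.0078125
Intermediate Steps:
a = 2 (a = -36*(-1/18) = 2)
q = -10 (q = -5 - 1*5 = -5 - 5 = -10)
c(p, S) = -10*S
J(s) = 2 - s + 2*s² (J(s) = (s² + s*s) + (2 - s) = (s² + s²) + (2 - s) = 2*s² + (2 - s) = 2 - s + 2*s²)
1/(J(c(3, 0))*64) = 1/((2 - (-10)*0 + 2*(-10*0)²)*64) = 1/((2 - 1*0 + 2*0²)*64) = 1/((2 + 0 + 2*0)*64) = 1/((2 + 0 + 0)*64) = 1/(2*64) = 1/128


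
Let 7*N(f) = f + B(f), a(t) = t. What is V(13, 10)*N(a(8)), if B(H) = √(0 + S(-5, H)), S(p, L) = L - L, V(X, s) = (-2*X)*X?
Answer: -2704/7 ≈ -386.29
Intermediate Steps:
V(X, s) = -2*X²
S(p, L) = 0
B(H) = 0 (B(H) = √(0 + 0) = √0 = 0)
N(f) = f/7 (N(f) = (f + 0)/7 = f/7)
V(13, 10)*N(a(8)) = (-2*13²)*((⅐)*8) = -2*169*(8/7) = -338*8/7 = -2704/7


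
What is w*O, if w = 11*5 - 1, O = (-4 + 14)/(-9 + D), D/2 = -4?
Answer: -540/17 ≈ -31.765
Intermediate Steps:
D = -8 (D = 2*(-4) = -8)
O = -10/17 (O = (-4 + 14)/(-9 - 8) = 10/(-17) = 10*(-1/17) = -10/17 ≈ -0.58823)
w = 54 (w = 55 - 1 = 54)
w*O = 54*(-10/17) = -540/17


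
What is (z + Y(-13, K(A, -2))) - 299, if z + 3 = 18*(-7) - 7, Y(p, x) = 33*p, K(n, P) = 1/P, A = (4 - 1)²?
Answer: -864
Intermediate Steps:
A = 9 (A = 3² = 9)
z = -136 (z = -3 + (18*(-7) - 7) = -3 + (-126 - 7) = -3 - 133 = -136)
(z + Y(-13, K(A, -2))) - 299 = (-136 + 33*(-13)) - 299 = (-136 - 429) - 299 = -565 - 299 = -864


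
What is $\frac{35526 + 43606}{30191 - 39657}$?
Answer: $- \frac{39566}{4733} \approx -8.3596$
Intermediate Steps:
$\frac{35526 + 43606}{30191 - 39657} = \frac{79132}{-9466} = 79132 \left(- \frac{1}{9466}\right) = - \frac{39566}{4733}$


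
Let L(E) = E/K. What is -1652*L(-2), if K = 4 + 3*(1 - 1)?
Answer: 826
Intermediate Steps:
K = 4 (K = 4 + 3*0 = 4 + 0 = 4)
L(E) = E/4
-1652*L(-2) = -413*(-2) = -1652*(-½) = 826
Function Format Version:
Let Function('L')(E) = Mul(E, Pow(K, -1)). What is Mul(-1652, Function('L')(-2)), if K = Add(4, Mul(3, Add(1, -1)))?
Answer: 826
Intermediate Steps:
K = 4 (K = Add(4, Mul(3, 0)) = Add(4, 0) = 4)
Function('L')(E) = Mul(Rational(1, 4), E) (Function('L')(E) = Mul(E, Pow(4, -1)) = Mul(E, Rational(1, 4)) = Mul(Rational(1, 4), E))
Mul(-1652, Function('L')(-2)) = Mul(-1652, Mul(Rational(1, 4), -2)) = Mul(-1652, Rational(-1, 2)) = 826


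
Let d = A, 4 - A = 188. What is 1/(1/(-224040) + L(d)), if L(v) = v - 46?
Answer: -224040/51529201 ≈ -0.0043478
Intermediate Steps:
A = -184 (A = 4 - 1*188 = 4 - 188 = -184)
d = -184
L(v) = -46 + v
1/(1/(-224040) + L(d)) = 1/(1/(-224040) + (-46 - 184)) = 1/(-1/224040 - 230) = 1/(-51529201/224040) = -224040/51529201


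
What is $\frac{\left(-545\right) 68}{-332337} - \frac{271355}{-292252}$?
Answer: $\frac{101012165755}{97126152924} \approx 1.04$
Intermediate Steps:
$\frac{\left(-545\right) 68}{-332337} - \frac{271355}{-292252} = \left(-37060\right) \left(- \frac{1}{332337}\right) - - \frac{271355}{292252} = \frac{37060}{332337} + \frac{271355}{292252} = \frac{101012165755}{97126152924}$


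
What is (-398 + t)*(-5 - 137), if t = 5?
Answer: 55806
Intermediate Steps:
(-398 + t)*(-5 - 137) = (-398 + 5)*(-5 - 137) = -393*(-142) = 55806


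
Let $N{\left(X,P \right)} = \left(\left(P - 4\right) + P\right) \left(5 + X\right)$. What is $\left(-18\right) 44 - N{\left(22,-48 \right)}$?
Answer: $1908$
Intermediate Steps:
$N{\left(X,P \right)} = \left(-4 + 2 P\right) \left(5 + X\right)$ ($N{\left(X,P \right)} = \left(\left(-4 + P\right) + P\right) \left(5 + X\right) = \left(-4 + 2 P\right) \left(5 + X\right)$)
$\left(-18\right) 44 - N{\left(22,-48 \right)} = \left(-18\right) 44 - \left(-20 - 88 + 10 \left(-48\right) + 2 \left(-48\right) 22\right) = -792 - \left(-20 - 88 - 480 - 2112\right) = -792 - -2700 = -792 + 2700 = 1908$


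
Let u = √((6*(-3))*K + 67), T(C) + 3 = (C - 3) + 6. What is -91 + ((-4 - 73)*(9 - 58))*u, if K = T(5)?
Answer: -91 + 3773*I*√23 ≈ -91.0 + 18095.0*I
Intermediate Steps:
T(C) = C (T(C) = -3 + ((C - 3) + 6) = -3 + ((-3 + C) + 6) = -3 + (3 + C) = C)
K = 5
u = I*√23 (u = √((6*(-3))*5 + 67) = √(-18*5 + 67) = √(-90 + 67) = √(-23) = I*√23 ≈ 4.7958*I)
-91 + ((-4 - 73)*(9 - 58))*u = -91 + ((-4 - 73)*(9 - 58))*(I*√23) = -91 + (-77*(-49))*(I*√23) = -91 + 3773*(I*√23) = -91 + 3773*I*√23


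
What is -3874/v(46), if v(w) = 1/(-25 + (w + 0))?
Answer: -81354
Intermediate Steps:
v(w) = 1/(-25 + w)
-3874/v(46) = -3874/(1/(-25 + 46)) = -3874/(1/21) = -3874/1/21 = -3874*21 = -81354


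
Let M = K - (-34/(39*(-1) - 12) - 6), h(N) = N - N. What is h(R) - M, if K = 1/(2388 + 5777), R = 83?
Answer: -130643/24495 ≈ -5.3335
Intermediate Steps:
h(N) = 0
K = 1/8165 ≈ 0.00012247
M = 130643/24495 (M = 1/8165 - (-34/(39*(-1) - 12) - 6) = 1/8165 - (-34/(-39 - 12) - 6) = 1/8165 - (-34/(-51) - 6) = 1/8165 - (-34*(-1/51) - 6) = 1/8165 - (⅔ - 6) = 1/8165 - 1*(-16/3) = 1/8165 + 16/3 = 130643/24495 ≈ 5.3335)
h(R) - M = 0 - 1*130643/24495 = 0 - 130643/24495 = -130643/24495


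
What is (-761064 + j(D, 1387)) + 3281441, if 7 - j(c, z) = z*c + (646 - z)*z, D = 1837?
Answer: 1000232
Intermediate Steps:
j(c, z) = 7 - c*z - z*(646 - z) (j(c, z) = 7 - (z*c + (646 - z)*z) = 7 - (c*z + z*(646 - z)) = 7 + (-c*z - z*(646 - z)) = 7 - c*z - z*(646 - z))
(-761064 + j(D, 1387)) + 3281441 = (-761064 + (7 + 1387² - 646*1387 - 1*1837*1387)) + 3281441 = (-761064 + (7 + 1923769 - 896002 - 2547919)) + 3281441 = (-761064 - 1520145) + 3281441 = -2281209 + 3281441 = 1000232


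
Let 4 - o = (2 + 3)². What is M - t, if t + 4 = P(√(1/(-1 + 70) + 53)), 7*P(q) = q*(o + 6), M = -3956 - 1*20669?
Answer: -24621 + 5*√252402/161 ≈ -24605.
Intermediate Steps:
o = -21 (o = 4 - (2 + 3)² = 4 - 1*5² = 4 - 1*25 = 4 - 25 = -21)
M = -24625 (M = -3956 - 20669 = -24625)
P(q) = -15*q/7 (P(q) = (q*(-21 + 6))/7 = (q*(-15))/7 = (-15*q)/7 = -15*q/7)
t = -4 - 5*√252402/161 (t = -4 - 15*√(1/(-1 + 70) + 53)/7 = -4 - 15*√(1/69 + 53)/7 = -4 - 5*√252402/161 ≈ -19.602)
M - t = -24625 - (-4 - 5*√252402/161) = -24625 + (4 + 5*√252402/161) = -24621 + 5*√252402/161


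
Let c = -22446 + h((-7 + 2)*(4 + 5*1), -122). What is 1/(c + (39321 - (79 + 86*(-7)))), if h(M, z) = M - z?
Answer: 1/17475 ≈ 5.7225e-5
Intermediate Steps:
c = -22369 (c = -22446 + ((-7 + 2)*(4 + 5*1) - 1*(-122)) = -22446 + (-5*(4 + 5) + 122) = -22446 + (-5*9 + 122) = -22446 + (-45 + 122) = -22446 + 77 = -22369)
1/(c + (39321 - (79 + 86*(-7)))) = 1/(-22369 + (39321 - (79 + 86*(-7)))) = 1/(-22369 + (39321 - (79 - 602))) = 1/(-22369 + (39321 - 1*(-523))) = 1/(-22369 + (39321 + 523)) = 1/(-22369 + 39844) = 1/17475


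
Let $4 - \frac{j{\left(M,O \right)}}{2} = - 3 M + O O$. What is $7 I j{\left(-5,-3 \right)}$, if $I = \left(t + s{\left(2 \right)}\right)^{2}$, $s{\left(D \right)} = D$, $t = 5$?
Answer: $-13720$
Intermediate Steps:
$j{\left(M,O \right)} = 8 - 2 O^{2} + 6 M$ ($j{\left(M,O \right)} = 8 - 2 \left(- 3 M + O O\right) = 8 - 2 \left(- 3 M + O^{2}\right) = 8 - 2 \left(O^{2} - 3 M\right) = 8 + \left(- 2 O^{2} + 6 M\right) = 8 - 2 O^{2} + 6 M$)
$I = 49$ ($I = \left(5 + 2\right)^{2} = 7^{2} = 49$)
$7 I j{\left(-5,-3 \right)} = 7 \cdot 49 \left(8 - 2 \left(-3\right)^{2} + 6 \left(-5\right)\right) = 343 \left(8 - 18 - 30\right) = 343 \left(-40\right) = -13720$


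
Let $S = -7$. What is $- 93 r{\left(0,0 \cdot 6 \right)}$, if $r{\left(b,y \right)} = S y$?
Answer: $0$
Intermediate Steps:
$r{\left(b,y \right)} = - 7 y$
$- 93 r{\left(0,0 \cdot 6 \right)} = - 93 \left(- 7 \cdot 0 \cdot 6\right) = - 93 \left(\left(-7\right) 0\right) = \left(-93\right) 0 = 0$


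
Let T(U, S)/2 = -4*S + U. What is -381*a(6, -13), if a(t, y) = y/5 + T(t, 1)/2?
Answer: 1143/5 ≈ 228.60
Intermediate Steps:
T(U, S) = -8*S + 2*U (T(U, S) = 2*(-4*S + U) = 2*(U - 4*S) = -8*S + 2*U)
a(t, y) = -4 + t + y/5 (a(t, y) = y/5 + (-8*1 + 2*t)/2 = y*(1/5) + (-8 + 2*t)*(1/2) = y/5 + (-4 + t) = -4 + t + y/5)
-381*a(6, -13) = -381*(-4 + 6 + (1/5)*(-13)) = -381*(-4 + 6 - 13/5) = -381*(-3/5) = 1143/5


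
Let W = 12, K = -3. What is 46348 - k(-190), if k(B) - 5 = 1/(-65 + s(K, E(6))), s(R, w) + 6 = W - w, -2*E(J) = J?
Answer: 2595209/56 ≈ 46343.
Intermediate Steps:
E(J) = -J/2
s(R, w) = 6 - w (s(R, w) = -6 + (12 - w) = 6 - w)
k(B) = 279/56 (k(B) = 5 + 1/(-65 + (6 - (-1)*6/2)) = 5 + 1/(-65 + (6 - 1*(-3))) = 5 + 1/(-65 + (6 + 3)) = 5 + 1/(-65 + 9) = 5 + 1/(-56) = 5 - 1/56 = 279/56)
46348 - k(-190) = 46348 - 1*279/56 = 46348 - 279/56 = 2595209/56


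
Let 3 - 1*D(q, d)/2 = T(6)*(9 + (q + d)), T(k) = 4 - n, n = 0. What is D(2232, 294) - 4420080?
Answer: -4440354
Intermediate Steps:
T(k) = 4 (T(k) = 4 - 1*0 = 4 + 0 = 4)
D(q, d) = -66 - 8*d - 8*q (D(q, d) = 6 - 8*(9 + (q + d)) = 6 - 8*(9 + (d + q)) = 6 - 8*(9 + d + q) = 6 - 2*(36 + 4*d + 4*q) = 6 + (-72 - 8*d - 8*q) = -66 - 8*d - 8*q)
D(2232, 294) - 4420080 = (-66 - 8*294 - 8*2232) - 4420080 = (-66 - 2352 - 17856) - 4420080 = -20274 - 4420080 = -4440354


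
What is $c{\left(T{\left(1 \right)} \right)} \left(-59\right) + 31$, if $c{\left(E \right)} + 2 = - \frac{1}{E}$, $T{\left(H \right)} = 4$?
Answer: $\frac{655}{4} \approx 163.75$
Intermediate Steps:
$c{\left(E \right)} = -2 - \frac{1}{E}$
$c{\left(T{\left(1 \right)} \right)} \left(-59\right) + 31 = \left(-2 - \frac{1}{4}\right) \left(-59\right) + 31 = \left(- \frac{9}{4}\right) \left(-59\right) + 31 = \frac{531}{4} + 31 = \frac{655}{4}$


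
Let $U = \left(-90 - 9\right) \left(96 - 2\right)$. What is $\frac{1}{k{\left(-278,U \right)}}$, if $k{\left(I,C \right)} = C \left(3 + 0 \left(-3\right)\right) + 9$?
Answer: $- \frac{1}{27909} \approx -3.5831 \cdot 10^{-5}$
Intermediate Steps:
$U = -9306$ ($U = \left(-99\right) 94 = -9306$)
$k{\left(I,C \right)} = 9 + 3 C$ ($k{\left(I,C \right)} = C \left(3 + 0\right) + 9 = C 3 + 9 = 3 C + 9 = 9 + 3 C$)
$\frac{1}{k{\left(-278,U \right)}} = \frac{1}{9 + 3 \left(-9306\right)} = \frac{1}{9 - 27918} = \frac{1}{-27909} = - \frac{1}{27909}$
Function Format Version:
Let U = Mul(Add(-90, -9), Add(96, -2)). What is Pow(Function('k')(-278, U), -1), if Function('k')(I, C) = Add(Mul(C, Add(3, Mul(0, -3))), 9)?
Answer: Rational(-1, 27909) ≈ -3.5831e-5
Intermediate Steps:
U = -9306 (U = Mul(-99, 94) = -9306)
Function('k')(I, C) = Add(9, Mul(3, C)) (Function('k')(I, C) = Add(Mul(C, Add(3, 0)), 9) = Add(Mul(C, 3), 9) = Add(Mul(3, C), 9) = Add(9, Mul(3, C)))
Pow(Function('k')(-278, U), -1) = Pow(Add(9, Mul(3, -9306)), -1) = Pow(Add(9, -27918), -1) = Pow(-27909, -1) = Rational(-1, 27909)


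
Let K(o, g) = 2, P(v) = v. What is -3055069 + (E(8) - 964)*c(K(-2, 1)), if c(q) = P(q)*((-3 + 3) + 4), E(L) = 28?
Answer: -3062557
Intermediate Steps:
c(q) = 4*q (c(q) = q*((-3 + 3) + 4) = q*(0 + 4) = q*4 = 4*q)
-3055069 + (E(8) - 964)*c(K(-2, 1)) = -3055069 + (28 - 964)*(4*2) = -3055069 - 936*8 = -3055069 - 7488 = -3062557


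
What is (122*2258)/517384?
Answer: 68869/129346 ≈ 0.53244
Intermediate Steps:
(122*2258)/517384 = 275476*(1/517384) = 68869/129346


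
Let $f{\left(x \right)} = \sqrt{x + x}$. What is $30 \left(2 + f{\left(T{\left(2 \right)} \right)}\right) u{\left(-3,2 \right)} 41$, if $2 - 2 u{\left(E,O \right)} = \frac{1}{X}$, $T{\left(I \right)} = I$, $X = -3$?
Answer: $5740$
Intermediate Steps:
$u{\left(E,O \right)} = \frac{7}{6}$ ($u{\left(E,O \right)} = 1 - \frac{1}{2 \left(-3\right)} = 1 - - \frac{1}{6} = 1 + \frac{1}{6} = \frac{7}{6}$)
$f{\left(x \right)} = \sqrt{2} \sqrt{x}$ ($f{\left(x \right)} = \sqrt{2 x} = \sqrt{2} \sqrt{x}$)
$30 \left(2 + f{\left(T{\left(2 \right)} \right)}\right) u{\left(-3,2 \right)} 41 = 30 \left(2 + \sqrt{2} \sqrt{2}\right) \frac{7}{6} \cdot 41 = 30 \left(2 + 2\right) \frac{7}{6} \cdot 41 = 30 \cdot 4 \cdot \frac{7}{6} \cdot 41 = 30 \cdot \frac{14}{3} \cdot 41 = 140 \cdot 41 = 5740$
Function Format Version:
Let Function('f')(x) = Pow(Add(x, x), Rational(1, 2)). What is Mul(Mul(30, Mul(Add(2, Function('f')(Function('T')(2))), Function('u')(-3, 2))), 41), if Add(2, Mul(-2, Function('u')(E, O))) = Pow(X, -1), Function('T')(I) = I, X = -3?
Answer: 5740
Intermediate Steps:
Function('u')(E, O) = Rational(7, 6) (Function('u')(E, O) = Add(1, Mul(Rational(-1, 2), Pow(-3, -1))) = Add(1, Mul(Rational(-1, 2), Rational(-1, 3))) = Add(1, Rational(1, 6)) = Rational(7, 6))
Function('f')(x) = Mul(Pow(2, Rational(1, 2)), Pow(x, Rational(1, 2))) (Function('f')(x) = Pow(Mul(2, x), Rational(1, 2)) = Mul(Pow(2, Rational(1, 2)), Pow(x, Rational(1, 2))))
Mul(Mul(30, Mul(Add(2, Function('f')(Function('T')(2))), Function('u')(-3, 2))), 41) = Mul(Mul(30, Mul(Add(2, Mul(Pow(2, Rational(1, 2)), Pow(2, Rational(1, 2)))), Rational(7, 6))), 41) = Mul(Mul(30, Mul(Add(2, 2), Rational(7, 6))), 41) = Mul(Mul(30, Mul(4, Rational(7, 6))), 41) = Mul(Mul(30, Rational(14, 3)), 41) = Mul(140, 41) = 5740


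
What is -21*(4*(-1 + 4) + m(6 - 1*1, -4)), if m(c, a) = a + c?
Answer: -273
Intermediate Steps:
-21*(4*(-1 + 4) + m(6 - 1*1, -4)) = -21*(4*(-1 + 4) + (-4 + (6 - 1*1))) = -21*(4*3 + (-4 + (6 - 1))) = -21*(12 + (-4 + 5)) = -21*(12 + 1) = -21*13 = -273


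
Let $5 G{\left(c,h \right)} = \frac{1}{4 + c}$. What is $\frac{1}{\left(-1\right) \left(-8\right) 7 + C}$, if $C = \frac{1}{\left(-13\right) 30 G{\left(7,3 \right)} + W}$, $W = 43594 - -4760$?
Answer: $\frac{531816}{29781707} \approx 0.017857$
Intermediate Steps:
$G{\left(c,h \right)} = \frac{1}{5 \left(4 + c\right)}$
$W = 48354$ ($W = 43594 + 4760 = 48354$)
$C = \frac{11}{531816}$ ($C = \frac{1}{\left(-13\right) 30 \frac{1}{5 \left(4 + 7\right)} + 48354} = \frac{1}{- 390 \frac{1}{5 \cdot 11} + 48354} = \frac{1}{- 390 \cdot \frac{1}{5} \cdot \frac{1}{11} + 48354} = \frac{1}{\left(-390\right) \frac{1}{55} + 48354} = \frac{1}{- \frac{78}{11} + 48354} = \frac{1}{\frac{531816}{11}} = \frac{11}{531816} \approx 2.0684 \cdot 10^{-5}$)
$\frac{1}{\left(-1\right) \left(-8\right) 7 + C} = \frac{1}{\left(-1\right) \left(-8\right) 7 + \frac{11}{531816}} = \frac{1}{8 \cdot 7 + \frac{11}{531816}} = \frac{1}{56 + \frac{11}{531816}} = \frac{1}{\frac{29781707}{531816}} = \frac{531816}{29781707}$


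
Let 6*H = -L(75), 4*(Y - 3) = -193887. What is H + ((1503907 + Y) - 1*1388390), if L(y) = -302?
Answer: 805183/12 ≈ 67099.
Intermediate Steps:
Y = -193875/4 (Y = 3 + (¼)*(-193887) = 3 - 193887/4 = -193875/4 ≈ -48469.)
H = 151/3 (H = (-1*(-302))/6 = (⅙)*302 = 151/3 ≈ 50.333)
H + ((1503907 + Y) - 1*1388390) = 151/3 + ((1503907 - 193875/4) - 1*1388390) = 151/3 + (5821753/4 - 1388390) = 151/3 + 268193/4 = 805183/12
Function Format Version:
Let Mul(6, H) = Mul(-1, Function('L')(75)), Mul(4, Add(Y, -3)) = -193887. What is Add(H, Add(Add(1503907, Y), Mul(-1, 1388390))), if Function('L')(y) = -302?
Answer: Rational(805183, 12) ≈ 67099.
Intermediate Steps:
Y = Rational(-193875, 4) (Y = Add(3, Mul(Rational(1, 4), -193887)) = Add(3, Rational(-193887, 4)) = Rational(-193875, 4) ≈ -48469.)
H = Rational(151, 3) (H = Mul(Rational(1, 6), Mul(-1, -302)) = Mul(Rational(1, 6), 302) = Rational(151, 3) ≈ 50.333)
Add(H, Add(Add(1503907, Y), Mul(-1, 1388390))) = Add(Rational(151, 3), Add(Add(1503907, Rational(-193875, 4)), Mul(-1, 1388390))) = Add(Rational(151, 3), Add(Rational(5821753, 4), -1388390)) = Add(Rational(151, 3), Rational(268193, 4)) = Rational(805183, 12)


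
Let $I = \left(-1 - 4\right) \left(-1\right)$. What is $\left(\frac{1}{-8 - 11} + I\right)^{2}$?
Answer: $\frac{8836}{361} \approx 24.476$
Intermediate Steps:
$I = 5$ ($I = \left(-1 - 4\right) \left(-1\right) = \left(-5\right) \left(-1\right) = 5$)
$\left(\frac{1}{-8 - 11} + I\right)^{2} = \left(\frac{1}{-8 - 11} + 5\right)^{2} = \left(\frac{1}{-19} + 5\right)^{2} = \left(- \frac{1}{19} + 5\right)^{2} = \left(\frac{94}{19}\right)^{2} = \frac{8836}{361}$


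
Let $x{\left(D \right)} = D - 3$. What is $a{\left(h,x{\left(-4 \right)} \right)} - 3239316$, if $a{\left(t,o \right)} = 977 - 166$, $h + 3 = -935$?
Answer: $-3238505$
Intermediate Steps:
$x{\left(D \right)} = -3 + D$ ($x{\left(D \right)} = D - 3 = -3 + D$)
$h = -938$ ($h = -3 - 935 = -938$)
$a{\left(t,o \right)} = 811$ ($a{\left(t,o \right)} = 977 - 166 = 811$)
$a{\left(h,x{\left(-4 \right)} \right)} - 3239316 = 811 - 3239316 = -3238505$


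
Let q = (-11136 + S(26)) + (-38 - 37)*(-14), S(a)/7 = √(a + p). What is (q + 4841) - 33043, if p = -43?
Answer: -38288 + 7*I*√17 ≈ -38288.0 + 28.862*I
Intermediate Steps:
S(a) = 7*√(-43 + a) (S(a) = 7*√(a - 43) = 7*√(-43 + a))
q = -10086 + 7*I*√17 (q = (-11136 + 7*√(-43 + 26)) + (-38 - 37)*(-14) = (-11136 + 7*√(-17)) - 75*(-14) = (-11136 + 7*(I*√17)) + 1050 = (-11136 + 7*I*√17) + 1050 = -10086 + 7*I*√17 ≈ -10086.0 + 28.862*I)
(q + 4841) - 33043 = ((-10086 + 7*I*√17) + 4841) - 33043 = (-5245 + 7*I*√17) - 33043 = -38288 + 7*I*√17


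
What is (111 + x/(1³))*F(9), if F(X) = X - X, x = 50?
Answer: 0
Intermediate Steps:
F(X) = 0
(111 + x/(1³))*F(9) = (111 + 50/(1³))*0 = (111 + 50/1)*0 = (111 + 50*1)*0 = (111 + 50)*0 = 161*0 = 0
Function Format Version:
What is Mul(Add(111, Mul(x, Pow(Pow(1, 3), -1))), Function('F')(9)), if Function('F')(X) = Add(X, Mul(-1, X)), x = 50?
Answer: 0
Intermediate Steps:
Function('F')(X) = 0
Mul(Add(111, Mul(x, Pow(Pow(1, 3), -1))), Function('F')(9)) = Mul(Add(111, Mul(50, Pow(Pow(1, 3), -1))), 0) = Mul(Add(111, Mul(50, Pow(1, -1))), 0) = Mul(Add(111, Mul(50, 1)), 0) = Mul(Add(111, 50), 0) = Mul(161, 0) = 0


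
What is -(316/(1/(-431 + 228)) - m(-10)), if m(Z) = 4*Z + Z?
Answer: 64098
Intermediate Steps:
m(Z) = 5*Z
-(316/(1/(-431 + 228)) - m(-10)) = -(316/(1/(-431 + 228)) - 5*(-10)) = -(316/(1/(-203)) - 1*(-50)) = -(316/(-1/203) + 50) = -(316*(-203) + 50) = -(-64148 + 50) = -1*(-64098) = 64098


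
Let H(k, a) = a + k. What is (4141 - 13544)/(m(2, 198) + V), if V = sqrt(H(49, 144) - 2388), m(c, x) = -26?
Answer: 244478/2871 + 9403*I*sqrt(2195)/2871 ≈ 85.154 + 153.44*I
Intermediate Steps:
V = I*sqrt(2195) (V = sqrt((144 + 49) - 2388) = sqrt(193 - 2388) = sqrt(-2195) = I*sqrt(2195) ≈ 46.851*I)
(4141 - 13544)/(m(2, 198) + V) = (4141 - 13544)/(-26 + I*sqrt(2195)) = -9403/(-26 + I*sqrt(2195))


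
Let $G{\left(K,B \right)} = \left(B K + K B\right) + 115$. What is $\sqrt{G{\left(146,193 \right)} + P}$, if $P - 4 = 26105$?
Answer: $2 \sqrt{20645} \approx 287.37$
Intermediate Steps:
$P = 26109$ ($P = 4 + 26105 = 26109$)
$G{\left(K,B \right)} = 115 + 2 B K$ ($G{\left(K,B \right)} = \left(B K + B K\right) + 115 = 2 B K + 115 = 115 + 2 B K$)
$\sqrt{G{\left(146,193 \right)} + P} = \sqrt{\left(115 + 2 \cdot 193 \cdot 146\right) + 26109} = \sqrt{\left(115 + 56356\right) + 26109} = \sqrt{56471 + 26109} = \sqrt{82580} = 2 \sqrt{20645}$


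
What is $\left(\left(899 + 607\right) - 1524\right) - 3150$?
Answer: $-3168$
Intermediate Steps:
$\left(\left(899 + 607\right) - 1524\right) - 3150 = \left(1506 - 1524\right) - 3150 = -18 - 3150 = -3168$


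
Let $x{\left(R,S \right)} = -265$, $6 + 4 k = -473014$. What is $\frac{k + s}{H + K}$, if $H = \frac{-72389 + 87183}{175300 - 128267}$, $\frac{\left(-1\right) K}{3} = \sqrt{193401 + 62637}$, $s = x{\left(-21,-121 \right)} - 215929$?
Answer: $\frac{116355844226349}{2548720918725001} + \frac{2219506998038883 \sqrt{256038}}{5097441837450002} \approx 220.37$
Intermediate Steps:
$k = -118255$ ($k = - \frac{3}{2} + \frac{1}{4} \left(-473014\right) = - \frac{3}{2} - \frac{236507}{2} = -118255$)
$s = -216194$ ($s = -265 - 215929 = -216194$)
$K = - 3 \sqrt{256038}$ ($K = - 3 \sqrt{193401 + 62637} = - 3 \sqrt{256038} \approx -1518.0$)
$H = \frac{14794}{47033} \approx 0.31455$
$\frac{k + s}{H + K} = \frac{-118255 - 216194}{\frac{14794}{47033} - 3 \sqrt{256038}} = - \frac{334449}{\frac{14794}{47033} - 3 \sqrt{256038}}$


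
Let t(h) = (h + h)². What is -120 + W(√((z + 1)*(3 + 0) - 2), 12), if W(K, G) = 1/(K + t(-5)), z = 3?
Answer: -119870/999 - √10/9990 ≈ -119.99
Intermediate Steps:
t(h) = 4*h² (t(h) = (2*h)² = 4*h²)
W(K, G) = 1/(100 + K) (W(K, G) = 1/(K + 4*(-5)²) = 1/(K + 4*25) = 1/(K + 100) = 1/(100 + K))
-120 + W(√((z + 1)*(3 + 0) - 2), 12) = -120 + 1/(100 + √((3 + 1)*(3 + 0) - 2)) = -120 + 1/(100 + √(4*3 - 2)) = -120 + 1/(100 + √(12 - 2)) = -120 + 1/(100 + √10)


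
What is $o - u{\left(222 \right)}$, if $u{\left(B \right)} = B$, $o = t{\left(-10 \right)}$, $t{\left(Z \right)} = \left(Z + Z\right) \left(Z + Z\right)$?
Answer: $178$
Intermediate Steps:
$t{\left(Z \right)} = 4 Z^{2}$ ($t{\left(Z \right)} = 2 Z 2 Z = 4 Z^{2}$)
$o = 400$ ($o = 4 \left(-10\right)^{2} = 4 \cdot 100 = 400$)
$o - u{\left(222 \right)} = 400 - 222 = 178$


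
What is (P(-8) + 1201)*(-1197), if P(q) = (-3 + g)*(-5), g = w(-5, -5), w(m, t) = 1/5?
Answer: -1454355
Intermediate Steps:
w(m, t) = ⅕
g = ⅕ ≈ 0.20000
P(q) = 14 (P(q) = (-3 + ⅕)*(-5) = -14/5*(-5) = 14)
(P(-8) + 1201)*(-1197) = (14 + 1201)*(-1197) = 1215*(-1197) = -1454355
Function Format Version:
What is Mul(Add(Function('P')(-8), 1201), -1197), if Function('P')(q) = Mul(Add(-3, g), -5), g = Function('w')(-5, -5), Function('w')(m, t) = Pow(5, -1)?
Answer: -1454355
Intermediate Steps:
Function('w')(m, t) = Rational(1, 5)
g = Rational(1, 5) ≈ 0.20000
Function('P')(q) = 14 (Function('P')(q) = Mul(Add(-3, Rational(1, 5)), -5) = Mul(Rational(-14, 5), -5) = 14)
Mul(Add(Function('P')(-8), 1201), -1197) = Mul(Add(14, 1201), -1197) = Mul(1215, -1197) = -1454355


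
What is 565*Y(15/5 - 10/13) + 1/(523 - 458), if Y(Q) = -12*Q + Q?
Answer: -901174/65 ≈ -13864.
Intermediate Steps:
Y(Q) = -11*Q
565*Y(15/5 - 10/13) + 1/(523 - 458) = 565*(-11*(15/5 - 10/13)) + 1/(523 - 458) = 565*(-11*(15*(⅕) - 10*1/13)) + 1/65 = 565*(-11*(3 - 10/13)) + 1/65 = 565*(-11*29/13) + 1/65 = 565*(-319/13) + 1/65 = -180235/13 + 1/65 = -901174/65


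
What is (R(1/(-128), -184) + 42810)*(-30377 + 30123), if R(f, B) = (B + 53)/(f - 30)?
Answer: -41770294412/3841 ≈ -1.0875e+7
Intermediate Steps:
R(f, B) = (53 + B)/(-30 + f)
(R(1/(-128), -184) + 42810)*(-30377 + 30123) = ((53 - 184)/(-30 + 1/(-128)) + 42810)*(-30377 + 30123) = (-131/(-30 - 1/128) + 42810)*(-254) = (-131/(-3841/128) + 42810)*(-254) = (-128/3841*(-131) + 42810)*(-254) = (16768/3841 + 42810)*(-254) = (164449978/3841)*(-254) = -41770294412/3841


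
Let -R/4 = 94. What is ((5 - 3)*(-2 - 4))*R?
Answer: 4512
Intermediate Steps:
R = -376 (R = -4*94 = -376)
((5 - 3)*(-2 - 4))*R = ((5 - 3)*(-2 - 4))*(-376) = (2*(-6))*(-376) = -12*(-376) = 4512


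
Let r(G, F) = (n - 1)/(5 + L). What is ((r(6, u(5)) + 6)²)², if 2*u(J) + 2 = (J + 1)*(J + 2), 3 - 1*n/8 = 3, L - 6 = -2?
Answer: 7890481/6561 ≈ 1202.6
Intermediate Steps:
L = 4 (L = 6 - 2 = 4)
n = 0 (n = 24 - 8*3 = 24 - 24 = 0)
u(J) = -1 + (1 + J)*(2 + J)/2 (u(J) = -1 + ((J + 1)*(J + 2))/2 = -1 + ((1 + J)*(2 + J))/2 = -1 + (1 + J)*(2 + J)/2)
r(G, F) = -⅑ (r(G, F) = (0 - 1)/(5 + 4) = -1/9 = -1*⅑ = -⅑)
((r(6, u(5)) + 6)²)² = ((-⅑ + 6)²)² = ((53/9)²)² = (2809/81)² = 7890481/6561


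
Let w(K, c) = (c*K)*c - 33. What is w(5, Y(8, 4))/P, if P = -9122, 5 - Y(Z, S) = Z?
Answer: -6/4561 ≈ -0.0013155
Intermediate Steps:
Y(Z, S) = 5 - Z
w(K, c) = -33 + K*c**2 (w(K, c) = (K*c)*c - 33 = K*c**2 - 33 = -33 + K*c**2)
w(5, Y(8, 4))/P = (-33 + 5*(5 - 1*8)**2)/(-9122) = (-33 + 5*(5 - 8)**2)*(-1/9122) = (-33 + 5*(-3)**2)*(-1/9122) = (-33 + 5*9)*(-1/9122) = (-33 + 45)*(-1/9122) = 12*(-1/9122) = -6/4561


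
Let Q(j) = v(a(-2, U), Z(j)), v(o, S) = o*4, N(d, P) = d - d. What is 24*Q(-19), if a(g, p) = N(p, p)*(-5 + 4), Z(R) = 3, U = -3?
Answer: 0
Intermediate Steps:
N(d, P) = 0
a(g, p) = 0 (a(g, p) = 0*(-5 + 4) = 0*(-1) = 0)
v(o, S) = 4*o
Q(j) = 0 (Q(j) = 4*0 = 0)
24*Q(-19) = 24*0 = 0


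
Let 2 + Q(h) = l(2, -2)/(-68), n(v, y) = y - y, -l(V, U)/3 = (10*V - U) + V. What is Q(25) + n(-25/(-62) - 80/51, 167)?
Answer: -16/17 ≈ -0.94118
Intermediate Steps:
l(V, U) = -33*V + 3*U (l(V, U) = -3*((10*V - U) + V) = -3*((-U + 10*V) + V) = -3*(-U + 11*V) = -33*V + 3*U)
n(v, y) = 0
Q(h) = -16/17 (Q(h) = -2 + (-33*2 + 3*(-2))/(-68) = -2 + (-66 - 6)*(-1/68) = -2 - 72*(-1/68) = -2 + 18/17 = -16/17)
Q(25) + n(-25/(-62) - 80/51, 167) = -16/17 + 0 = -16/17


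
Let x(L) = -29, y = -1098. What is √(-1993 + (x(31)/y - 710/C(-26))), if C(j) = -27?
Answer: I*√2371034010/1098 ≈ 44.347*I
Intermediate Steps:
√(-1993 + (x(31)/y - 710/C(-26))) = √(-1993 + (-29/(-1098) - 710/(-27))) = √(-1993 + (-29*(-1/1098) - 710*(-1/27))) = √(-1993 + (29/1098 + 710/27)) = √(-1993 + 86707/3294) = √(-6478235/3294) = I*√2371034010/1098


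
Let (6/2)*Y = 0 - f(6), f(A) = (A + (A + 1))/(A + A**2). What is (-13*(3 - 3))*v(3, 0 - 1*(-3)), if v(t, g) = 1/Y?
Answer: 0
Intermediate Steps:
f(A) = (1 + 2*A)/(A + A**2) (f(A) = (A + (1 + A))/(A + A**2) = (1 + 2*A)/(A + A**2))
Y = -13/126 (Y = (0 - (1 + 2*6)/(6*(1 + 6)))/3 = (0 - (1 + 12)/(6*7))/3 = (0 - 13/(6*7))/3 = (0 - 1*13/42)/3 = (0 - 13/42)/3 = (1/3)*(-13/42) = -13/126 ≈ -0.10317)
v(t, g) = -126/13 (v(t, g) = 1/(-13/126) = -126/13)
(-13*(3 - 3))*v(3, 0 - 1*(-3)) = -13*(3 - 3)*(-126/13) = -13*0*(-126/13) = 0*(-126/13) = 0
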